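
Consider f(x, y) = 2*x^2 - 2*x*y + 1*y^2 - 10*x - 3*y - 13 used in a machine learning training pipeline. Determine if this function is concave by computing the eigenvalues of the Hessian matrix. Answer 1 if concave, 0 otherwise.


The Hessian of f(x,y) = 2*x^2 - 2*x*y + 1*y^2 - 10*x - 3*y - 13 is:
H = [[4, -2], [-2, 2]]
Trace = 4 + 2 = 6
Determinant = 4*2 - (-2)^2 = 4
Discriminant = (6)^2 - 4*4 = 20.0
Eigenvalues: lambda_1 = 0.7639, lambda_2 = 5.2361
The function is not concave.

0


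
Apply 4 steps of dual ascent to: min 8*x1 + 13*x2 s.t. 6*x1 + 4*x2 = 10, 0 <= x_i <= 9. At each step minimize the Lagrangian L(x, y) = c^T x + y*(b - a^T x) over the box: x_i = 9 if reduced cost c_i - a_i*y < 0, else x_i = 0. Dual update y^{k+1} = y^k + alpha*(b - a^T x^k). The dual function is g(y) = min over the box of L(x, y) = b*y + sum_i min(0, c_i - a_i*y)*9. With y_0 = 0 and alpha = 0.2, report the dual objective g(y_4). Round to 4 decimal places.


Dual ascent for LP: min 8*x1 + 13*x2, 6*x1 + 4*x2 = 10, 0 <= x_i <= 9
Step 1: y^k = 0.0, reduced costs: (8.0, 13.0)
  x^k = (0.0, 0.0), subgradient = b - a^T x = 10.0
  y^{k+1} = 0.0 + 0.2*10.0 = 2.0
Step 2: y^k = 2.0, reduced costs: (-4.0, 5.0)
  x^k = (9.0, 0.0), subgradient = b - a^T x = -44.0
  y^{k+1} = 2.0 + 0.2*-44.0 = -6.8
Step 3: y^k = -6.8, reduced costs: (48.8, 40.2)
  x^k = (0.0, 0.0), subgradient = b - a^T x = 10.0
  y^{k+1} = -6.8 + 0.2*10.0 = -4.8
Step 4: y^k = -4.8, reduced costs: (36.8, 32.2)
  x^k = (0.0, 0.0), subgradient = b - a^T x = 10.0
  y^{k+1} = -4.8 + 0.2*10.0 = -2.8
Dual objective at y_4 = -2.8: reduced costs (24.8, 24.2), box minimizer x = (0.0, 0.0)
g(y_4) = b*y + (c1 - a1*y)*x1 + (c2 - a2*y)*x2 = 10*(-2.8) + 24.8*0.0 + 24.2*0.0 = -28.0 + 0.0 + 0.0 = -28.0


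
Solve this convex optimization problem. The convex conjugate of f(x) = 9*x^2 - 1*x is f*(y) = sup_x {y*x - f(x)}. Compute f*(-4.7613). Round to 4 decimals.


f*(y) = sup_x {y*x - a*x^2 - b*x} = sup_x {(y-b)*x - a*x^2}
FOC: (y - b) - 2a*x = 0 => x* = (y - b)/(2a)
x* = (-4.7613 + 1)/(2*9) = -0.209
f*(-4.7613) = (y-b)^2/(4a) = (-4.7613 + 1)^2/(4*9)
= 14.1474/36 = 0.393


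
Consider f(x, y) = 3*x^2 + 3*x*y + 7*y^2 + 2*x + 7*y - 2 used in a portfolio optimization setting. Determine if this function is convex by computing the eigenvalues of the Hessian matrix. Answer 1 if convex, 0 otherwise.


The Hessian of f(x,y) = 3*x^2 + 3*x*y + 7*y^2 + 2*x + 7*y - 2 is:
H = [[6, 3], [3, 14]]
Trace = 6 + 14 = 20
Determinant = 6*14 - (3)^2 = 75
Discriminant = (20)^2 - 4*75 = 100.0
Eigenvalues: lambda_1 = 5.0, lambda_2 = 15.0
The function is convex.

1


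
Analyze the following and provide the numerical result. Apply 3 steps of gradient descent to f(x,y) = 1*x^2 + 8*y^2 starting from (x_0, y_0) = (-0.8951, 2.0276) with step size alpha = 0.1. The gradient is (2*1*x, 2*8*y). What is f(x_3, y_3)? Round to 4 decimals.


Gradient descent on f(x,y) = 1*x^2 + 8*y^2.
Starting point: (-0.8951, 2.0276), alpha = 0.1
Step 1: grad_x = 2*1*-0.8951 = -1.7902, grad_y = 2*8*2.0276 = 32.4416
  x_1 = -0.8951 - 0.1*-1.7902 = -0.7161
  y_1 = 2.0276 - 0.1*32.4416 = -1.2166
Step 2: grad_x = 2*1*-0.7161 = -1.4322, grad_y = 2*8*-1.2166 = -19.465
  x_2 = -0.7161 - 0.1*-1.4322 = -0.5729
  y_2 = -1.2166 - 0.1*-19.465 = 0.7299
Step 3: grad_x = 2*1*-0.5729 = -1.1457, grad_y = 2*8*0.7299 = 11.679
  x_3 = -0.5729 - 0.1*-1.1457 = -0.4583
  y_3 = 0.7299 - 0.1*11.679 = -0.438
f(-0.4583, -0.438) = 1*(-0.4583)^2 + 8*(-0.438)^2 = 1.7445


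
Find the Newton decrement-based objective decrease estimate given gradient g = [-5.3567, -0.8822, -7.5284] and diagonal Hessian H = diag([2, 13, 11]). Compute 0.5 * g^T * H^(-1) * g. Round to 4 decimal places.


Step 1: H is diagonal, so H^(-1) * g = [-2.6784, -0.0679, -0.6844].
Step 2: g^T H^(-1) g = sum_i g_i^2 / H_ii
  = (-5.3567)^2/2 + (-0.8822)^2/13 + (-7.5284)^2/11
  = 14.3471 + 0.0599 + 5.1524 = 19.5594
Step 3: Objective decrease = 0.5 * g^T H^(-1) g = 9.7797


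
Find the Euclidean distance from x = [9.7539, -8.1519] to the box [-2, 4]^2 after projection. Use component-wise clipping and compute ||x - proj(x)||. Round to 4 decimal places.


Project each component onto [-2, 4].
clip(9.7539) = 4.0, clip(-8.1519) = -2.0
Projection = [4.0, -2.0]
Squared diffs: [33.1074, 37.8459]
Distance = sqrt(70.9533) = 8.4234


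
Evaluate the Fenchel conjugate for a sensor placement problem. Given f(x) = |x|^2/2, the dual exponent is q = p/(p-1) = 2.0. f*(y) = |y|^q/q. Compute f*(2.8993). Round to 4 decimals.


The conjugate exponent q satisfies 1/p + 1/q = 1.
p = 2, so q = 2/(2 - 1) = 2.0
|y|^q = 2.8993^2.0 = 8.4059
f*(2.8993) = 8.4059 / 2.0 = 4.203


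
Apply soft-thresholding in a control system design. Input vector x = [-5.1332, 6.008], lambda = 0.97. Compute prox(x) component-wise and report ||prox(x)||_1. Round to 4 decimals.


Soft-thresholding with lambda = 0.97:
prox(-5.1332) = sign(-5.1332)*max(|-5.1332| - 0.97, 0) = -4.1632
prox(6.008) = sign(6.008)*max(|6.008| - 0.97, 0) = 5.038
prox(x) = [-4.1632, 5.038]
||prox(x)||_1 = 4.1632 + 5.038 = 9.2012


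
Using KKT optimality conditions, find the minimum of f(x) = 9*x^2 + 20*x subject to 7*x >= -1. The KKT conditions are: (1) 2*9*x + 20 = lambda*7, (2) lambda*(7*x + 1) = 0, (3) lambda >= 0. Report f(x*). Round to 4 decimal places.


Step 1: Try lambda = 0 (constraint inactive).
x_unc = -20/(2*9) = -1.1111
Check: 7*-1.1111 = -7.7777 < -1 -- violated!
Step 2: Constraint must be active: 7*x = -1
x* = -1/7 = -0.1429 (rounded; the exact value -1/7 is used below)
lambda = (2*9*(-1/7) + 20)/7 = 2.4898
Step 3: Compute optimal value.
f(x*) = 9*(-1/7)^2 + 20*(-1/7) = -2.6735


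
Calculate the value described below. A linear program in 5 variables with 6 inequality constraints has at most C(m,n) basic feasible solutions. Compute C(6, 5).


Each vertex corresponds to some choice of n active constraints out of m, so the number of vertices is at most C(m, n) = m! / (n!(m-n)!).
m = 6, n = 5
Numerator: 6 * 5 * 4 * 3 * 2
Denominator: 5! = 120
C(6, 5) = 6


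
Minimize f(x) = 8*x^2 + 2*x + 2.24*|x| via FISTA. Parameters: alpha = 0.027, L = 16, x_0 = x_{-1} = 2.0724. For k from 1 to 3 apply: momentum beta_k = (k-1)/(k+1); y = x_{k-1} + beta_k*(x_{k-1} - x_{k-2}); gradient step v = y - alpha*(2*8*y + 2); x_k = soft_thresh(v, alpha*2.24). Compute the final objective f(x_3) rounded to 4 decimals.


FISTA on f(x) = 8*x^2 + 2*x + 2.24*|x|
L = 16, alpha = 0.027
Iteration 1: beta = 0.0, y = 2.0724 + 0.0*(2.0724 - 2.0724) = 2.0724
  grad(y) = 35.1584, v = y - alpha*grad = 1.1231
  prox(v) = soft_thresh(1.1231, 0.0605) = 1.0626
Iteration 2: beta = 0.3333, y = 1.0626 + 0.3333*(1.0626 - 2.0724) = 0.7261
  grad(y) = 13.6169, v = y - alpha*grad = 0.3584
  prox(v) = soft_thresh(0.3584, 0.0605) = 0.2979
Iteration 3: beta = 0.5, y = 0.2979 + 0.5*(0.2979 - 1.0626) = -0.0844
  grad(y) = 0.649, v = y - alpha*grad = -0.102
  prox(v) = soft_thresh(-0.102, 0.0605) = -0.0415
f(x_3) = 8*(-0.0415)^2 + 2*(-0.0415) + 2.24*|-0.0415| = 0.0237


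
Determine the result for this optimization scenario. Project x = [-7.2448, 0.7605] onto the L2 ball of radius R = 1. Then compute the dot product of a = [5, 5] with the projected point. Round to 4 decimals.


Step 1: Compute ||x|| (intermediates to 6 decimals).
||x|| = sqrt((-7.2448)^2 + 0.7605^2) = 7.284606
Step 2: Project.
Since ||x|| > R, scale = R/||x|| = 1/7.284606 = 0.137276, proj(x) = scale * x
proj(x) = [-0.994537, 0.104398]
Step 3: Dot product.
a^T * proj(x) = 5*(-0.994537) + 5*0.104398 = -4.4507


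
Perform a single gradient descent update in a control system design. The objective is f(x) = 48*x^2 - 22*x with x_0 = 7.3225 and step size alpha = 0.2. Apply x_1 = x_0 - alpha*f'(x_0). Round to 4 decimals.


We compute the gradient at x_0 and apply the update.
f'(x) = 96*x - 22
f'(7.3225) = 96*7.3225 - 22 = 680.96
x_1 = 7.3225 - 0.2*680.96 = -128.8695


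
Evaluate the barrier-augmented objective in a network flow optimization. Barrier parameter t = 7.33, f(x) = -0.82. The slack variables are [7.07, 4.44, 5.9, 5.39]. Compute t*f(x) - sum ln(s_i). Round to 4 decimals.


Step 1: Compute log-barrier.
ln values: [1.9559, 1.4907, 1.775, 1.6845]
phi = -(1.9559 + 1.4907 + 1.775 + 1.6845) = -6.906
Step 2: Compute augmented objective.
t*f(x) = 7.33*-0.82 = -6.0106
Total = -6.0106 - 6.906 = -12.9166


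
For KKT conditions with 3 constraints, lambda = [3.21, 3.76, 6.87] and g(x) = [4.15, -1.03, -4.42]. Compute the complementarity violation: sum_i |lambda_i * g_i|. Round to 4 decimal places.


KKT complementary slackness check:
lambda_1 * g_1 = 3.21 * 4.15 = 13.3215
lambda_2 * g_2 = 3.76 * -1.03 = -3.8728
lambda_3 * g_3 = 6.87 * -4.42 = -30.3654
Total violation = 13.3215 + 3.8728 + 30.3654 = 47.5597


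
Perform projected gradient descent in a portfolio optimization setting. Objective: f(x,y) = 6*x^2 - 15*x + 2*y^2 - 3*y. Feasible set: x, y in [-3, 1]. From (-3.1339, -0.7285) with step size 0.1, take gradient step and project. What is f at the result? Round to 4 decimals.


Step 1: Compute gradient at (-3.1339, -0.7285).
grad_x = 2*6*-3.1339 - 15 = -52.6068
grad_y = 2*2*-0.7285 - 3 = -5.914
Step 2: Gradient step.
x_raw = -3.1339 - 0.1*-52.6068 = 2.1268
y_raw = -0.7285 - 0.1*-5.914 = -0.1371
Step 3: Project onto [-3, 1].
x_proj = clip(2.1268) = 1.0
y_proj = clip(-0.1371) = -0.1371
Step 4: Evaluate f.
f(1.0, -0.1371) = -8.5511


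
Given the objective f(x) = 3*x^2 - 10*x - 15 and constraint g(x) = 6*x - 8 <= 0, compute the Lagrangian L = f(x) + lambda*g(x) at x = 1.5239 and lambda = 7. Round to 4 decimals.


Step 1: Evaluate f(x).
f(1.5239) = 3*1.5239^2 - 10*1.5239 - 15 = -23.2722
Step 2: Evaluate g(x).
g(1.5239) = 6*1.5239 - 8 = 1.1434
Step 3: Compute Lagrangian.
L = -23.2722 + 7*1.1434 = -15.2684


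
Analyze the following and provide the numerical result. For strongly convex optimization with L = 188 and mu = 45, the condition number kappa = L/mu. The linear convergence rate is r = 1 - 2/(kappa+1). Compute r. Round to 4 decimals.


Step 1: Compute the condition number.
kappa = L/mu = 188/45 = 4.1778
Step 2: Compute the convergence rate.
r = 1 - 2/(kappa + 1) = 1 - 2*mu/(L + mu) = (L - mu)/(L + mu) = 143/233 = 0.6137


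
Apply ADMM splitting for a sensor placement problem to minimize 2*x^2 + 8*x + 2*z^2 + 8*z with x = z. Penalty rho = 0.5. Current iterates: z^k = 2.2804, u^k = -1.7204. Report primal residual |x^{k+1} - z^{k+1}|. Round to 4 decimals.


ADMM iteration with rho = 0.5, z^k = 2.2804, u^k = -1.7204
Step 1: x-update.
Minimize 2*x^2 + 8*x + (0.5/2)*(x - 2.2804 - 1.7204)^2
FOC: (2*2 + 0.5)*x = -8 + 0.5*(2.2804 + 1.7204)
x^{k+1} = -1.3332
Step 2: z-update.
Minimize 2*z^2 + 8*z + (0.5/2)*(-1.3332 - z - 1.7204)^2
FOC: (2*2 + 0.5)*z = -8 + 0.5*(-1.3332 - 1.7204)
z^{k+1} = -2.1171
Step 3: u-update.
u^{k+1} = -1.7204 - 1.3332 + 2.1171 = -0.9366
Step 4: Primal residual = |-1.3332 + 2.1171| = 0.7838


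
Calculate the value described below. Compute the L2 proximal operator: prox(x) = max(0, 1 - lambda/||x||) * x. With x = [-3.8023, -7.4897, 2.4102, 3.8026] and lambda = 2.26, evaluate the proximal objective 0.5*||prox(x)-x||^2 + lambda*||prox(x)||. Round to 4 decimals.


Step 1: Compute ||x||.
||x|| = 9.5301
Step 2: Compute scaling factor.
scale = max(0, 1 - 2.26/9.5301) = 0.7629
Step 3: prox(x) = [-2.9006, -5.7136, 1.8386, 2.9008]
||prox(x)|| = 7.2701
Step 4: Proximal objective.
0.5*||prox-x||^2 = 2.5538
lambda*||prox|| = 16.4304
Total = 18.9841


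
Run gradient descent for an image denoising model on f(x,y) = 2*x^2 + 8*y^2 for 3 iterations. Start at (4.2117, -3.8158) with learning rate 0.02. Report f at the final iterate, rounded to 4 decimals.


Gradient descent on f(x,y) = 2*x^2 + 8*y^2.
Starting point: (4.2117, -3.8158), alpha = 0.02
Step 1: grad_x = 2*2*4.2117 = 16.8468, grad_y = 2*8*-3.8158 = -61.0528
  x_1 = 4.2117 - 0.02*16.8468 = 3.8748
  y_1 = -3.8158 - 0.02*-61.0528 = -2.5947
Step 2: grad_x = 2*2*3.8748 = 15.4991, grad_y = 2*8*-2.5947 = -41.5159
  x_2 = 3.8748 - 0.02*15.4991 = 3.5648
  y_2 = -2.5947 - 0.02*-41.5159 = -1.7644
Step 3: grad_x = 2*2*3.5648 = 14.2591, grad_y = 2*8*-1.7644 = -28.2308
  x_3 = 3.5648 - 0.02*14.2591 = 3.2796
  y_3 = -1.7644 - 0.02*-28.2308 = -1.1998
f(3.2796, -1.1998) = 2*3.2796^2 + 8*(-1.1998)^2 = 33.0279


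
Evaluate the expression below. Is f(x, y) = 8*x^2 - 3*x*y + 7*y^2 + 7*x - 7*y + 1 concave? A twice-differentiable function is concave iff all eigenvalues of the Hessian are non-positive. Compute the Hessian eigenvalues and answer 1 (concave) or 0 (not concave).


The Hessian of f(x,y) = 8*x^2 - 3*x*y + 7*y^2 + 7*x - 7*y + 1 is:
H = [[16, -3], [-3, 14]]
Trace = 16 + 14 = 30
Determinant = 16*14 - (-3)^2 = 215
Discriminant = (30)^2 - 4*215 = 40.0
Eigenvalues: lambda_1 = 11.8377, lambda_2 = 18.1623
The function is not concave.

0


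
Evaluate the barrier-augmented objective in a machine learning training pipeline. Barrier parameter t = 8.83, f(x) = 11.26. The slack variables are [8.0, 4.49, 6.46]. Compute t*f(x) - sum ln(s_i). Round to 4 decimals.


Step 1: Compute log-barrier.
ln values: [2.0794, 1.5019, 1.8656]
phi = -(2.0794 + 1.5019 + 1.8656) = -5.4469
Step 2: Compute augmented objective.
t*f(x) = 8.83*11.26 = 99.4258
Total = 99.4258 - 5.4469 = 93.9789


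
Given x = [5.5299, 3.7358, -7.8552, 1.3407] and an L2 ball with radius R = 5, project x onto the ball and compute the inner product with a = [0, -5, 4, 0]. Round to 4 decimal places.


Step 1: Compute ||x|| (intermediates to 6 decimals).
||x|| = sqrt(5.5299^2 + 3.7358^2 + (-7.8552)^2 + 1.3407^2) = 10.394116
Step 2: Project.
Since ||x|| > R, scale = R/||x|| = 5/10.394116 = 0.481041, proj(x) = scale * x
proj(x) = [2.660109, 1.797073, -3.778673, 0.644932]
Step 3: Dot product.
a^T * proj(x) = 0*2.660109 - 5*1.797073 + 4*(-3.778673) + 0*0.644932 = -24.1001


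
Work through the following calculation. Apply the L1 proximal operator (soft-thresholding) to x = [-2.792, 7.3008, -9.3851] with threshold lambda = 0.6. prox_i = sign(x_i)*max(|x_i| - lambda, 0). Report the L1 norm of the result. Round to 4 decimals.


Soft-thresholding with lambda = 0.6:
prox(-2.792) = sign(-2.792)*max(|-2.792| - 0.6, 0) = -2.192
prox(7.3008) = sign(7.3008)*max(|7.3008| - 0.6, 0) = 6.7008
prox(-9.3851) = sign(-9.3851)*max(|-9.3851| - 0.6, 0) = -8.7851
prox(x) = [-2.192, 6.7008, -8.7851]
||prox(x)||_1 = 2.192 + 6.7008 + 8.7851 = 17.6779


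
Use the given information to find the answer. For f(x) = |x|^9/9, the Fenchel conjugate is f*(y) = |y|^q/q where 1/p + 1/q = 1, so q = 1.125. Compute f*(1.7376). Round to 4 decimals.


The conjugate exponent q satisfies 1/p + 1/q = 1.
p = 9, so q = 9/(9 - 1) = 1.125
|y|^q = 1.7376^1.125 = 1.8618
f*(1.7376) = 1.8618 / 1.125 = 1.655


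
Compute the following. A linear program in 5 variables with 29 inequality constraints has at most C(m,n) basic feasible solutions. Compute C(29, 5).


Each vertex corresponds to some choice of n active constraints out of m, so the number of vertices is at most C(m, n) = m! / (n!(m-n)!).
m = 29, n = 5
Numerator: 29 * 28 * 27 * 26 * 25
Denominator: 5! = 120
C(29, 5) = 118755


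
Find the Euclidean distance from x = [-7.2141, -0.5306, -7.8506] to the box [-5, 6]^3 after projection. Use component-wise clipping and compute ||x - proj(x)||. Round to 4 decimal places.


Project each component onto [-5, 6].
clip(-7.2141) = -5.0, clip(-0.5306) = -0.5306, clip(-7.8506) = -5.0
Projection = [-5.0, -0.5306, -5.0]
Squared diffs: [4.9022, 0.0, 8.1259]
Distance = sqrt(13.0281) = 3.6095


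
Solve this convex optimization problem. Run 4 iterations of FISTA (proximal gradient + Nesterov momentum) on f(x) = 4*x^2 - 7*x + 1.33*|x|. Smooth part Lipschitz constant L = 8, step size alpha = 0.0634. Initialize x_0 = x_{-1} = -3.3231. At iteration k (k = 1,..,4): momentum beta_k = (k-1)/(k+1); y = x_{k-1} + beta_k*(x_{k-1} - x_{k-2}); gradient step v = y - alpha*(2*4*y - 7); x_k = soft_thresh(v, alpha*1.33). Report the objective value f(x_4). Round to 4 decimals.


FISTA on f(x) = 4*x^2 - 7*x + 1.33*|x|
L = 8, alpha = 0.0634
Iteration 1: beta = 0.0, y = -3.3231 + 0.0*(-3.3231 + 3.3231) = -3.3231
  grad(y) = -33.5848, v = y - alpha*grad = -1.1938
  prox(v) = soft_thresh(-1.1938, 0.0843) = -1.1095
Iteration 2: beta = 0.3333, y = -1.1095 + 0.3333*(-1.1095 + 3.3231) = -0.3716
  grad(y) = -9.9731, v = y - alpha*grad = 0.2607
  prox(v) = soft_thresh(0.2607, 0.0843) = 0.1763
Iteration 3: beta = 0.5, y = 0.1763 + 0.5*(0.1763 + 1.1095) = 0.8193
  grad(y) = -0.446, v = y - alpha*grad = 0.8475
  prox(v) = soft_thresh(0.8475, 0.0843) = 0.7632
Iteration 4: beta = 0.6, y = 0.7632 + 0.6*(0.7632 - 0.1763) = 1.1153
  grad(y) = 1.9226, v = y - alpha*grad = 0.9934
  prox(v) = soft_thresh(0.9934, 0.0843) = 0.9091
f(x_4) = 4*0.9091^2 - 7*0.9091 + 1.33*|0.9091| = -1.8487


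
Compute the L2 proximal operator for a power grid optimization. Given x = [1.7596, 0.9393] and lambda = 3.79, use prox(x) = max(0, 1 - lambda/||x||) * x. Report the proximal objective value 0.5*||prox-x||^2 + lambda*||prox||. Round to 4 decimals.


Step 1: Compute ||x||.
||x|| = 1.9946
Step 2: Compute scaling factor.
scale = max(0, 1 - 3.79/1.9946) = 0.0
Step 3: prox(x) = [0.0, 0.0]
||prox(x)|| = 0.0
Step 4: Proximal objective.
0.5*||prox-x||^2 = 1.9892
lambda*||prox|| = 0.0
Total = 1.9892


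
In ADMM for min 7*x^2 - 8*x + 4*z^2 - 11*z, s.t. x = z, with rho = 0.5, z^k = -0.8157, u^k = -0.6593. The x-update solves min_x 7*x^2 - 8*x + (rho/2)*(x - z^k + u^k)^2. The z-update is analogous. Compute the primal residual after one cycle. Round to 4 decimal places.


ADMM iteration with rho = 0.5, z^k = -0.8157, u^k = -0.6593
Step 1: x-update.
Minimize 7*x^2 - 8*x + (0.5/2)*(x + 0.8157 - 0.6593)^2
FOC: (2*7 + 0.5)*x = 8 + 0.5*(-0.8157 + 0.6593)
x^{k+1} = 0.5463
Step 2: z-update.
Minimize 4*z^2 - 11*z + (0.5/2)*(0.5463 - z - 0.6593)^2
FOC: (2*4 + 0.5)*z = 11 + 0.5*(0.5463 - 0.6593)
z^{k+1} = 1.2875
Step 3: u-update.
u^{k+1} = -0.6593 + 0.5463 - 1.2875 = -1.4004
Step 4: Primal residual = |0.5463 - 1.2875| = 0.7411


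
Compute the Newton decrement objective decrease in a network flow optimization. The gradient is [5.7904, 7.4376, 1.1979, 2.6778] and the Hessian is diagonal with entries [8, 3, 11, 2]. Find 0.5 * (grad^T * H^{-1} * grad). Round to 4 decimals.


Step 1: H is diagonal, so H^(-1) * g = [0.7238, 2.4792, 0.1089, 1.3389].
Step 2: g^T H^(-1) g = sum_i g_i^2 / H_ii
  = (5.7904)^2/8 + (7.4376)^2/3 + (1.1979)^2/11 + (2.6778)^2/2
  = 4.1911 + 18.4393 + 0.1305 + 3.5853 = 26.3461
Step 3: Objective decrease = 0.5 * g^T H^(-1) g = 13.1731


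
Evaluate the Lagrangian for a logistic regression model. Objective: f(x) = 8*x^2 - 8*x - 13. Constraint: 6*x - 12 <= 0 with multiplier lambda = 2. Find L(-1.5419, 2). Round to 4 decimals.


Step 1: Evaluate f(x).
f(-1.5419) = 8*(-1.5419)^2 - 8*(-1.5419) - 13 = 18.3548
Step 2: Evaluate g(x).
g(-1.5419) = 6*-1.5419 - 12 = -21.2514
Step 3: Compute Lagrangian.
L = 18.3548 + 2*-21.2514 = -24.148


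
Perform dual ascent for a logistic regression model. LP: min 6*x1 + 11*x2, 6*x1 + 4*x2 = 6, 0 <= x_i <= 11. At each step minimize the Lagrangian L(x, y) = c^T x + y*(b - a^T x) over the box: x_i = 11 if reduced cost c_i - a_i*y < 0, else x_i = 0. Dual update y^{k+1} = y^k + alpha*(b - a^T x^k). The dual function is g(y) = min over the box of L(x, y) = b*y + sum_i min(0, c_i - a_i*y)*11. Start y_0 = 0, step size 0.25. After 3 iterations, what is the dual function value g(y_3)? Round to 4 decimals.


Dual ascent for LP: min 6*x1 + 11*x2, 6*x1 + 4*x2 = 6, 0 <= x_i <= 11
Step 1: y^k = 0.0, reduced costs: (6.0, 11.0)
  x^k = (0.0, 0.0), subgradient = b - a^T x = 6.0
  y^{k+1} = 0.0 + 0.25*6.0 = 1.5
Step 2: y^k = 1.5, reduced costs: (-3.0, 5.0)
  x^k = (11.0, 0.0), subgradient = b - a^T x = -60.0
  y^{k+1} = 1.5 + 0.25*-60.0 = -13.5
Step 3: y^k = -13.5, reduced costs: (87.0, 65.0)
  x^k = (0.0, 0.0), subgradient = b - a^T x = 6.0
  y^{k+1} = -13.5 + 0.25*6.0 = -12.0
Dual objective at y_3 = -12.0: reduced costs (78.0, 59.0), box minimizer x = (0.0, 0.0)
g(y_3) = b*y + (c1 - a1*y)*x1 + (c2 - a2*y)*x2 = 6*(-12.0) + 78.0*0.0 + 59.0*0.0 = -72.0 + 0.0 + 0.0 = -72.0


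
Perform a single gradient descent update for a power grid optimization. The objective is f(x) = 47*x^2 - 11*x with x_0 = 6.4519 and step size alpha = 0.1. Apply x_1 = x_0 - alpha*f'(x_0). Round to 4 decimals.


We compute the gradient at x_0 and apply the update.
f'(x) = 94*x - 11
f'(6.4519) = 94*6.4519 - 11 = 595.4786
x_1 = 6.4519 - 0.1*595.4786 = -53.096


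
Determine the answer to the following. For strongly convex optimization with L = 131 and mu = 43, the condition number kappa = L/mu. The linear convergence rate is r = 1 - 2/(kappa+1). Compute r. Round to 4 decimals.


Step 1: Compute the condition number.
kappa = L/mu = 131/43 = 3.0465
Step 2: Compute the convergence rate.
r = 1 - 2/(kappa + 1) = 1 - 2*mu/(L + mu) = (L - mu)/(L + mu) = 88/174 = 0.5057


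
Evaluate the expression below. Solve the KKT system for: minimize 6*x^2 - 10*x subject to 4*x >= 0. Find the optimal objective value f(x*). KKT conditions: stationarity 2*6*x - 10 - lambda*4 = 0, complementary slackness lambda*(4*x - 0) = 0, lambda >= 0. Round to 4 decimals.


Step 1: Try lambda = 0 (constraint inactive).
Stationarity: 2*6*x - 10 = 0
x* = 10/(2*6) = 5/6 = 0.8333 (rounded; the exact value 5/6 is used below)
Check constraint: 4*0.8333 = 3.3332 >= 0 -- satisfied.
Step 2: Compute optimal value.
f(x*) = 6*(5/6)^2 - 10*(5/6) = -4.1667


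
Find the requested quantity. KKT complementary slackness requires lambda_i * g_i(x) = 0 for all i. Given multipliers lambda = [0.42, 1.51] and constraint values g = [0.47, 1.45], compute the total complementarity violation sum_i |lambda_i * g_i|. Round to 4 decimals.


KKT complementary slackness check:
lambda_1 * g_1 = 0.42 * 0.47 = 0.1974
lambda_2 * g_2 = 1.51 * 1.45 = 2.1895
Total violation = 0.1974 + 2.1895 = 2.3869


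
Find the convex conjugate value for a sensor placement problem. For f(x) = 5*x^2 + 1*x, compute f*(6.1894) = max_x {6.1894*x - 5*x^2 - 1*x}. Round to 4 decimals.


f*(y) = sup_x {y*x - a*x^2 - b*x} = sup_x {(y-b)*x - a*x^2}
FOC: (y - b) - 2a*x = 0 => x* = (y - b)/(2a)
x* = (6.1894 - 1)/(2*5) = 0.5189
f*(6.1894) = (y-b)^2/(4a) = (6.1894 - 1)^2/(4*5)
= 26.9299/20 = 1.3465


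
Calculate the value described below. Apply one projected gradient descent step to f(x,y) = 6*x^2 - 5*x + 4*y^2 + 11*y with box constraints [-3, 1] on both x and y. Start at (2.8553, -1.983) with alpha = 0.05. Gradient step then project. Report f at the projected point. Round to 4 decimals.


Step 1: Compute gradient at (2.8553, -1.983).
grad_x = 2*6*2.8553 - 5 = 29.2636
grad_y = 2*4*-1.983 + 11 = -4.864
Step 2: Gradient step.
x_raw = 2.8553 - 0.05*29.2636 = 1.3921
y_raw = -1.983 - 0.05*-4.864 = -1.7398
Step 3: Project onto [-3, 1].
x_proj = clip(1.3921) = 1.0
y_proj = clip(-1.7398) = -1.7398
Step 4: Evaluate f.
f(1.0, -1.7398) = -6.0302


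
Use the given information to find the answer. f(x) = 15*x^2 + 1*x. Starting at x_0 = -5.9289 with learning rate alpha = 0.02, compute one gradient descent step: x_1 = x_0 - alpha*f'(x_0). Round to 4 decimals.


We compute the gradient at x_0 and apply the update.
f'(x) = 30*x + 1
f'(-5.9289) = 30*-5.9289 + 1 = -176.867
x_1 = -5.9289 - 0.02*-176.867 = -2.3916


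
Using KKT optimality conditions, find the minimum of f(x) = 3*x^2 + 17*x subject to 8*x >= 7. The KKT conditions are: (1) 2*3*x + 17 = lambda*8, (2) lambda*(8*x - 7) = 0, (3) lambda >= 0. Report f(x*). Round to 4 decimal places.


Step 1: Try lambda = 0 (constraint inactive).
x_unc = -17/(2*3) = -2.8333
Check: 8*-2.8333 = -22.6664 < 7 -- violated!
Step 2: Constraint must be active: 8*x = 7
x* = 7/8 = 0.875
lambda = (2*3*0.875 + 17)/8 = 2.7813
Step 3: Compute optimal value.
f(x*) = 3*0.875^2 + 17*0.875 = 17.1719


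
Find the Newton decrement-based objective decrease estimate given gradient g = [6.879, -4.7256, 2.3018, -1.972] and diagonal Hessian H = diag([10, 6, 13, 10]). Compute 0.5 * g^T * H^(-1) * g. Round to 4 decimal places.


Step 1: H is diagonal, so H^(-1) * g = [0.6879, -0.7876, 0.1771, -0.1972].
Step 2: g^T H^(-1) g = sum_i g_i^2 / H_ii
  = (6.879)^2/10 + (-4.7256)^2/6 + (2.3018)^2/13 + (-1.972)^2/10
  = 4.7321 + 3.7219 + 0.4076 + 0.3889 = 9.2504
Step 3: Objective decrease = 0.5 * g^T H^(-1) g = 4.6252


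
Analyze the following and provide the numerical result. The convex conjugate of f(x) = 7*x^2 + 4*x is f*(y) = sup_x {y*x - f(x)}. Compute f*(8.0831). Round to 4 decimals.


f*(y) = sup_x {y*x - a*x^2 - b*x} = sup_x {(y-b)*x - a*x^2}
FOC: (y - b) - 2a*x = 0 => x* = (y - b)/(2a)
x* = (8.0831 - 4)/(2*7) = 0.2917
f*(8.0831) = (y-b)^2/(4a) = (8.0831 - 4)^2/(4*7)
= 16.6717/28 = 0.5954


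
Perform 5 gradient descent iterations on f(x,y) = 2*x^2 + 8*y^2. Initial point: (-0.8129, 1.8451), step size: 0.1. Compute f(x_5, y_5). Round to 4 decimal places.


Gradient descent on f(x,y) = 2*x^2 + 8*y^2.
Starting point: (-0.8129, 1.8451), alpha = 0.1
Step 1: grad_x = 2*2*-0.8129 = -3.2516, grad_y = 2*8*1.8451 = 29.5216
  x_1 = -0.8129 - 0.1*-3.2516 = -0.4877
  y_1 = 1.8451 - 0.1*29.5216 = -1.1071
Step 2: grad_x = 2*2*-0.4877 = -1.951, grad_y = 2*8*-1.1071 = -17.713
  x_2 = -0.4877 - 0.1*-1.951 = -0.2926
  y_2 = -1.1071 - 0.1*-17.713 = 0.6642
Step 3: grad_x = 2*2*-0.2926 = -1.1706, grad_y = 2*8*0.6642 = 10.6278
  x_3 = -0.2926 - 0.1*-1.1706 = -0.1756
  y_3 = 0.6642 - 0.1*10.6278 = -0.3985
Step 4: grad_x = 2*2*-0.1756 = -0.7023, grad_y = 2*8*-0.3985 = -6.3767
  x_4 = -0.1756 - 0.1*-0.7023 = -0.1054
  y_4 = -0.3985 - 0.1*-6.3767 = 0.2391
Step 5: grad_x = 2*2*-0.1054 = -0.4214, grad_y = 2*8*0.2391 = 3.826
  x_5 = -0.1054 - 0.1*-0.4214 = -0.0632
  y_5 = 0.2391 - 0.1*3.826 = -0.1435
f(-0.0632, -0.1435) = 2*(-0.0632)^2 + 8*(-0.1435)^2 = 0.1727


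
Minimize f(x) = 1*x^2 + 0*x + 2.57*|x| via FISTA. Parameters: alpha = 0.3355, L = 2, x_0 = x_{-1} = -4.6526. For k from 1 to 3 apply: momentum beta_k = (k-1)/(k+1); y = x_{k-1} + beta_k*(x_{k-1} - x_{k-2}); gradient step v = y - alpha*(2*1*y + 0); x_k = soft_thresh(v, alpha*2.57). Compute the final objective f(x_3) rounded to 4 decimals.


FISTA on f(x) = 1*x^2 + 0*x + 2.57*|x|
L = 2, alpha = 0.3355
Iteration 1: beta = 0.0, y = -4.6526 + 0.0*(-4.6526 + 4.6526) = -4.6526
  grad(y) = -9.3052, v = y - alpha*grad = -1.5307
  prox(v) = soft_thresh(-1.5307, 0.8622) = -0.6685
Iteration 2: beta = 0.3333, y = -0.6685 + 0.3333*(-0.6685 + 4.6526) = 0.6596
  grad(y) = 1.3191, v = y - alpha*grad = 0.217
  prox(v) = soft_thresh(0.217, 0.8622) = 0.0
Iteration 3: beta = 0.5, y = 0.0 + 0.5*(0.0 + 0.6685) = 0.3342
  grad(y) = 0.6685, v = y - alpha*grad = 0.11
  prox(v) = soft_thresh(0.11, 0.8622) = 0.0
f(x_3) = 1*0.0^2 + 0*0.0 + 2.57*|0.0| = 0.0


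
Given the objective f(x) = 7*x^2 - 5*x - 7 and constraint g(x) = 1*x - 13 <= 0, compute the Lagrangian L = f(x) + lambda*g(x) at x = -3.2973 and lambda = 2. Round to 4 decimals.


Step 1: Evaluate f(x).
f(-3.2973) = 7*(-3.2973)^2 - 5*(-3.2973) - 7 = 85.5918
Step 2: Evaluate g(x).
g(-3.2973) = 1*-3.2973 - 13 = -16.2973
Step 3: Compute Lagrangian.
L = 85.5918 + 2*-16.2973 = 52.9972


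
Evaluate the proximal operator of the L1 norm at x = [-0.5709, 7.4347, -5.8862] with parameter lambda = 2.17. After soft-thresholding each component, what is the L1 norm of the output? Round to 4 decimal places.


Soft-thresholding with lambda = 2.17:
prox(-0.5709) = sign(-0.5709)*max(|-0.5709| - 2.17, 0) = 0.0
prox(7.4347) = sign(7.4347)*max(|7.4347| - 2.17, 0) = 5.2647
prox(-5.8862) = sign(-5.8862)*max(|-5.8862| - 2.17, 0) = -3.7162
prox(x) = [0.0, 5.2647, -3.7162]
||prox(x)||_1 = 0.0 + 5.2647 + 3.7162 = 8.9809


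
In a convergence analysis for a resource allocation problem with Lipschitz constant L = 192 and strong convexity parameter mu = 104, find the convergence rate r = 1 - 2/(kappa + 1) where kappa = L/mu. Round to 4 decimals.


Step 1: Compute the condition number.
kappa = L/mu = 192/104 = 1.8462
Step 2: Compute the convergence rate.
r = 1 - 2/(kappa + 1) = 1 - 2*mu/(L + mu) = (L - mu)/(L + mu) = 88/296 = 0.2973


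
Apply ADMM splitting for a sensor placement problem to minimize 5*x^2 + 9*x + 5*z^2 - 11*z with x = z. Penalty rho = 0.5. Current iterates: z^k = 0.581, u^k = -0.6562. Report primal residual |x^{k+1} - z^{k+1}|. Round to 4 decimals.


ADMM iteration with rho = 0.5, z^k = 0.581, u^k = -0.6562
Step 1: x-update.
Minimize 5*x^2 + 9*x + (0.5/2)*(x - 0.581 - 0.6562)^2
FOC: (2*5 + 0.5)*x = -9 + 0.5*(0.581 + 0.6562)
x^{k+1} = -0.7982
Step 2: z-update.
Minimize 5*z^2 - 11*z + (0.5/2)*(-0.7982 - z - 0.6562)^2
FOC: (2*5 + 0.5)*z = 11 + 0.5*(-0.7982 - 0.6562)
z^{k+1} = 0.9784
Step 3: u-update.
u^{k+1} = -0.6562 - 0.7982 - 0.9784 = -2.4328
Step 4: Primal residual = |-0.7982 - 0.9784| = 1.7766


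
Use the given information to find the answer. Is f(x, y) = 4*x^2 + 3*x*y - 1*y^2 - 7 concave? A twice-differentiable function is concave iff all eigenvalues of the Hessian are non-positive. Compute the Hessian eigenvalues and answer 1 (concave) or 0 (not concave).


The Hessian of f(x,y) = 4*x^2 + 3*x*y - 1*y^2 - 7 is:
H = [[8, 3], [3, -2]]
Trace = 8 - 2 = 6
Determinant = 8*-2 - (3)^2 = -25
Discriminant = (6)^2 - 4*-25 = 136.0
Eigenvalues: lambda_1 = -2.831, lambda_2 = 8.831
The function is not concave.

0


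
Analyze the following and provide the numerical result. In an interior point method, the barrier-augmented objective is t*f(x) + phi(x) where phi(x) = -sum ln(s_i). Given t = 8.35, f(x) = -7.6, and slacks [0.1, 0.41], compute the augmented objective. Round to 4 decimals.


Step 1: Compute log-barrier.
ln values: [-2.3026, -0.8916]
phi = -(-2.3026 - 0.8916) = 3.1942
Step 2: Compute augmented objective.
t*f(x) = 8.35*-7.6 = -63.46
Total = -63.46 + 3.1942 = -60.2658


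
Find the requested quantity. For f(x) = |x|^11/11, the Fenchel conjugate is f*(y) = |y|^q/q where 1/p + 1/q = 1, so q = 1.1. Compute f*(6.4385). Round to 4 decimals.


The conjugate exponent q satisfies 1/p + 1/q = 1.
p = 11, so q = 11/(11 - 1) = 1.1
|y|^q = 6.4385^1.1 = 7.7565
f*(6.4385) = 7.7565 / 1.1 = 7.0513


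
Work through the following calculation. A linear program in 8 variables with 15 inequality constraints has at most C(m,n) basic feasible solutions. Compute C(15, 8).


Each vertex corresponds to some choice of n active constraints out of m, so the number of vertices is at most C(m, n) = m! / (n!(m-n)!).
m = 15, n = 8
Numerator: 15 * 14 * 13 * 12 * 11 * 10 * 9 * 8
Denominator: 8! = 40320
C(15, 8) = 6435


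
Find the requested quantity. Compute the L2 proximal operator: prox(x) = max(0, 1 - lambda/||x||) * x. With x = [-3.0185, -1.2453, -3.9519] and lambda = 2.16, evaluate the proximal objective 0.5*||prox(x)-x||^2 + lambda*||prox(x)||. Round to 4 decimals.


Step 1: Compute ||x||.
||x|| = 5.1264
Step 2: Compute scaling factor.
scale = max(0, 1 - 2.16/5.1264) = 0.5786
Step 3: prox(x) = [-1.7467, -0.7206, -2.2868]
||prox(x)|| = 2.9664
Step 4: Proximal objective.
0.5*||prox-x||^2 = 2.3328
lambda*||prox|| = 6.4074
Total = 8.7402


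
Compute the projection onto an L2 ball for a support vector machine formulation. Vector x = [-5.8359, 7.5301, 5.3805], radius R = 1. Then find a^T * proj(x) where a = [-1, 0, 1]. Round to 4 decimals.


Step 1: Compute ||x|| (intermediates to 6 decimals).
||x|| = sqrt((-5.8359)^2 + 7.5301^2 + 5.3805^2) = 10.941203
Step 2: Project.
Since ||x|| > R, scale = R/||x|| = 1/10.941203 = 0.091398, proj(x) = scale * x
proj(x) = [-0.53339, 0.688236, 0.491767]
Step 3: Dot product.
a^T * proj(x) = -1*(-0.53339) + 0*0.688236 + 1*0.491767 = 1.0252


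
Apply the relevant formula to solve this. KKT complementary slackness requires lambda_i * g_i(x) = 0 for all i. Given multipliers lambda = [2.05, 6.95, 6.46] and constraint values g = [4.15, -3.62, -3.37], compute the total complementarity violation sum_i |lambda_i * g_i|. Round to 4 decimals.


KKT complementary slackness check:
lambda_1 * g_1 = 2.05 * 4.15 = 8.5075
lambda_2 * g_2 = 6.95 * -3.62 = -25.159
lambda_3 * g_3 = 6.46 * -3.37 = -21.7702
Total violation = 8.5075 + 25.159 + 21.7702 = 55.4367


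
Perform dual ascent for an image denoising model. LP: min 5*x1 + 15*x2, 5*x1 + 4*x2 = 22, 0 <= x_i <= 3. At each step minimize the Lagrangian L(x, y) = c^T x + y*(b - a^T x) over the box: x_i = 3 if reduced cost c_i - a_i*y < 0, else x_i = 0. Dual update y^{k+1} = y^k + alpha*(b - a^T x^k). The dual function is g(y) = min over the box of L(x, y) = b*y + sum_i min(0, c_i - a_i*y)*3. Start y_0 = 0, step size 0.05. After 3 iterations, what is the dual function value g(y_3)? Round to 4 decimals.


Dual ascent for LP: min 5*x1 + 15*x2, 5*x1 + 4*x2 = 22, 0 <= x_i <= 3
Step 1: y^k = 0.0, reduced costs: (5.0, 15.0)
  x^k = (0.0, 0.0), subgradient = b - a^T x = 22.0
  y^{k+1} = 0.0 + 0.05*22.0 = 1.1
Step 2: y^k = 1.1, reduced costs: (-0.5, 10.6)
  x^k = (3.0, 0.0), subgradient = b - a^T x = 7.0
  y^{k+1} = 1.1 + 0.05*7.0 = 1.45
Step 3: y^k = 1.45, reduced costs: (-2.25, 9.2)
  x^k = (3.0, 0.0), subgradient = b - a^T x = 7.0
  y^{k+1} = 1.45 + 0.05*7.0 = 1.8
Dual objective at y_3 = 1.8: reduced costs (-4.0, 7.8), box minimizer x = (3.0, 0.0)
g(y_3) = b*y + (c1 - a1*y)*x1 + (c2 - a2*y)*x2 = 22*1.8 + (-4.0)*3.0 + 7.8*0.0 = 39.6 - 12.0 + 0.0 = 27.6


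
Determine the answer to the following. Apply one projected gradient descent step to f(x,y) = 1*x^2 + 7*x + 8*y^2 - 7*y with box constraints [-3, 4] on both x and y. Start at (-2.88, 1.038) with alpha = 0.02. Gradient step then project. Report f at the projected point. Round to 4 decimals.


Step 1: Compute gradient at (-2.88, 1.038).
grad_x = 2*1*-2.88 + 7 = 1.24
grad_y = 2*8*1.038 - 7 = 9.608
Step 2: Gradient step.
x_raw = -2.88 - 0.02*1.24 = -2.9048
y_raw = 1.038 - 0.02*9.608 = 0.8458
Step 3: Project onto [-3, 4].
x_proj = clip(-2.9048) = -2.9048
y_proj = clip(0.8458) = 0.8458
Step 4: Evaluate f.
f(-2.9048, 0.8458) = -12.0931


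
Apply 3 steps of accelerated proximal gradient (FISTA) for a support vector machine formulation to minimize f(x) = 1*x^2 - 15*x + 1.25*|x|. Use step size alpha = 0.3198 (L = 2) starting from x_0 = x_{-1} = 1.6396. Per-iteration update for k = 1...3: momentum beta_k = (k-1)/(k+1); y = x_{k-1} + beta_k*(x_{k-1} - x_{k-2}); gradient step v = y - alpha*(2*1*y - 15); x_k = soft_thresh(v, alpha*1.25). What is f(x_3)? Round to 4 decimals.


FISTA on f(x) = 1*x^2 - 15*x + 1.25*|x|
L = 2, alpha = 0.3198
Iteration 1: beta = 0.0, y = 1.6396 + 0.0*(1.6396 - 1.6396) = 1.6396
  grad(y) = -11.7208, v = y - alpha*grad = 5.3879
  prox(v) = soft_thresh(5.3879, 0.3998) = 4.9882
Iteration 2: beta = 0.3333, y = 4.9882 + 0.3333*(4.9882 - 1.6396) = 6.1043
  grad(y) = -2.7913, v = y - alpha*grad = 6.997
  prox(v) = soft_thresh(6.997, 0.3998) = 6.5973
Iteration 3: beta = 0.5, y = 6.5973 + 0.5*(6.5973 - 4.9882) = 7.4018
  grad(y) = -0.1964, v = y - alpha*grad = 7.4646
  prox(v) = soft_thresh(7.4646, 0.3998) = 7.0649
f(x_3) = 1*7.0649^2 - 15*7.0649 + 1.25*|7.0649| = -47.2296


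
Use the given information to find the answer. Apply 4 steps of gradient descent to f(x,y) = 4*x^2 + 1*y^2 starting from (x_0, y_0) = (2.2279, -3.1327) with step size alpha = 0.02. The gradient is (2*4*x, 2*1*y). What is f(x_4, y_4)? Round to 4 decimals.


Gradient descent on f(x,y) = 4*x^2 + 1*y^2.
Starting point: (2.2279, -3.1327), alpha = 0.02
Step 1: grad_x = 2*4*2.2279 = 17.8232, grad_y = 2*1*-3.1327 = -6.2654
  x_1 = 2.2279 - 0.02*17.8232 = 1.8714
  y_1 = -3.1327 - 0.02*-6.2654 = -3.0074
Step 2: grad_x = 2*4*1.8714 = 14.9715, grad_y = 2*1*-3.0074 = -6.0148
  x_2 = 1.8714 - 0.02*14.9715 = 1.572
  y_2 = -3.0074 - 0.02*-6.0148 = -2.8871
Step 3: grad_x = 2*4*1.572 = 12.576, grad_y = 2*1*-2.8871 = -5.7742
  x_3 = 1.572 - 0.02*12.576 = 1.3205
  y_3 = -2.8871 - 0.02*-5.7742 = -2.7716
Step 4: grad_x = 2*4*1.3205 = 10.5639, grad_y = 2*1*-2.7716 = -5.5432
  x_4 = 1.3205 - 0.02*10.5639 = 1.1092
  y_4 = -2.7716 - 0.02*-5.5432 = -2.6607
f(1.1092, -2.6607) = 4*1.1092^2 + 1*(-2.6607)^2 = 12.0009


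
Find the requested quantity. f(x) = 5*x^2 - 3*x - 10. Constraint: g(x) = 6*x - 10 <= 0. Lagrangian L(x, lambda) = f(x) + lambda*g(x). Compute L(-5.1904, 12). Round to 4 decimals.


Step 1: Evaluate f(x).
f(-5.1904) = 5*(-5.1904)^2 - 3*(-5.1904) - 10 = 140.2725
Step 2: Evaluate g(x).
g(-5.1904) = 6*-5.1904 - 10 = -41.1424
Step 3: Compute Lagrangian.
L = 140.2725 + 12*-41.1424 = -353.4363


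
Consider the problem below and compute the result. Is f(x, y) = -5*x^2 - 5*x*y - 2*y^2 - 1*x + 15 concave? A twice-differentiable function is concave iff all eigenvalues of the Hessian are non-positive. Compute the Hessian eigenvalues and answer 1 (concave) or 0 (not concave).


The Hessian of f(x,y) = -5*x^2 - 5*x*y - 2*y^2 - 1*x + 15 is:
H = [[-10, -5], [-5, -4]]
Trace = -10 - 4 = -14
Determinant = -10*-4 - (-5)^2 = 15
Discriminant = (-14)^2 - 4*15 = 136.0
Eigenvalues: lambda_1 = -12.831, lambda_2 = -1.169
The function is concave.

1


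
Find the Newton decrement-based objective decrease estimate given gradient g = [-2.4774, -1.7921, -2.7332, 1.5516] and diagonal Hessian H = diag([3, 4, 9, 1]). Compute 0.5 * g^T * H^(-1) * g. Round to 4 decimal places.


Step 1: H is diagonal, so H^(-1) * g = [-0.8258, -0.448, -0.3037, 1.5516].
Step 2: g^T H^(-1) g = sum_i g_i^2 / H_ii
  = (-2.4774)^2/3 + (-1.7921)^2/4 + (-2.7332)^2/9 + (1.5516)^2/1
  = 2.0458 + 0.8029 + 0.83 + 2.4075 = 6.0862
Step 3: Objective decrease = 0.5 * g^T H^(-1) g = 3.0431


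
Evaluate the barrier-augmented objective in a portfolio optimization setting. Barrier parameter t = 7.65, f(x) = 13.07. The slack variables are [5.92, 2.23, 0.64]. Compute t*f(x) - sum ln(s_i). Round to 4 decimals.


Step 1: Compute log-barrier.
ln values: [1.7783, 0.802, -0.4463]
phi = -(1.7783 + 0.802 - 0.4463) = -2.1341
Step 2: Compute augmented objective.
t*f(x) = 7.65*13.07 = 99.9855
Total = 99.9855 - 2.1341 = 97.8514


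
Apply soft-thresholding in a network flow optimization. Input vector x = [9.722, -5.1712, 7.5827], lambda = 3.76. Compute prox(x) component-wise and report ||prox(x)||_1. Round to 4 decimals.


Soft-thresholding with lambda = 3.76:
prox(9.722) = sign(9.722)*max(|9.722| - 3.76, 0) = 5.962
prox(-5.1712) = sign(-5.1712)*max(|-5.1712| - 3.76, 0) = -1.4112
prox(7.5827) = sign(7.5827)*max(|7.5827| - 3.76, 0) = 3.8227
prox(x) = [5.962, -1.4112, 3.8227]
||prox(x)||_1 = 5.962 + 1.4112 + 3.8227 = 11.1959


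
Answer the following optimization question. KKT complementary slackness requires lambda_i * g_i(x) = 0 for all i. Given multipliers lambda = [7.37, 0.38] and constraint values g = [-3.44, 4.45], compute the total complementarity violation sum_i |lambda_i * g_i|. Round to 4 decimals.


KKT complementary slackness check:
lambda_1 * g_1 = 7.37 * -3.44 = -25.3528
lambda_2 * g_2 = 0.38 * 4.45 = 1.691
Total violation = 25.3528 + 1.691 = 27.0438


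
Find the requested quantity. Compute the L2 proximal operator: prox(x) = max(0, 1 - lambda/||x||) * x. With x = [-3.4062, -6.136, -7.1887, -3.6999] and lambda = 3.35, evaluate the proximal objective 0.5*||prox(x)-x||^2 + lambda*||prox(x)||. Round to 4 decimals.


Step 1: Compute ||x||.
||x|| = 10.706
Step 2: Compute scaling factor.
scale = max(0, 1 - 3.35/10.706) = 0.6871
Step 3: prox(x) = [-2.3404, -4.216, -4.9393, -2.5422]
||prox(x)|| = 7.356
Step 4: Proximal objective.
0.5*||prox-x||^2 = 5.6113
lambda*||prox|| = 24.6426
Total = 30.254


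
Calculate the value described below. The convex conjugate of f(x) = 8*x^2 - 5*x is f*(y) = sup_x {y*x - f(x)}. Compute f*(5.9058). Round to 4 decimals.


f*(y) = sup_x {y*x - a*x^2 - b*x} = sup_x {(y-b)*x - a*x^2}
FOC: (y - b) - 2a*x = 0 => x* = (y - b)/(2a)
x* = (5.9058 + 5)/(2*8) = 0.6816
f*(5.9058) = (y-b)^2/(4a) = (5.9058 + 5)^2/(4*8)
= 118.9365/32 = 3.7168


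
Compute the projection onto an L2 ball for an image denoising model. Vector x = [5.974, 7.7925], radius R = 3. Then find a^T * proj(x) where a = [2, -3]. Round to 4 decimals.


Step 1: Compute ||x|| (intermediates to 6 decimals).
||x|| = sqrt(5.974^2 + 7.7925^2) = 9.818948
Step 2: Project.
Since ||x|| > R, scale = R/||x|| = 3/9.818948 = 0.305532, proj(x) = scale * x
proj(x) = [1.825248, 2.380858]
Step 3: Dot product.
a^T * proj(x) = 2*1.825248 - 3*2.380858 = -3.4921
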